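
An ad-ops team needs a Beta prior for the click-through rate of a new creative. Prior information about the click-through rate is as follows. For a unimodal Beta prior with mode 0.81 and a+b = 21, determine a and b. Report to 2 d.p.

a = 16.39, b = 4.61

Since the density peak of Beta(a,b) is at (a−1)/(a+b−2),
a = 1 + 0.81(21−2) = 16.39 and b = 21 − 16.39 = 4.61.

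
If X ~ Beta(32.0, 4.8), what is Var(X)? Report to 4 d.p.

α+β = 36.8 and αβ = 153.60, so Var = αβ/[(α+β)²(α+β+1)] = 153.60/51190.272 = 0.0030.

0.0030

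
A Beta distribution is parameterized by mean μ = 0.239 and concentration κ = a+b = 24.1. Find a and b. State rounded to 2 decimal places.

a = 5.76, b = 18.34

Split κ in proportion μ : (1−μ): a = 0.239·24.1 = 5.76, b = 24.1 − 5.76 = 18.34.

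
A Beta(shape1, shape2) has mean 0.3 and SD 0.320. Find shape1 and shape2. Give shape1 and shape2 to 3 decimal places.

σ² = 0.320² = 0.102400.
With s = shape1+shape2, Var = μ(1−μ)/(s+1), so s+1 = (0.3×0.7)/0.102400 = 2.0508 and s = 1.0508.
shape1 = μs = 0.315, shape2 = (1−μ)s = 0.736.

shape1 = 0.315, shape2 = 0.736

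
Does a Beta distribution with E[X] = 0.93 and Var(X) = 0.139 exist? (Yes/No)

For any Beta, Var(X) < E[X]·(1−E[X]).
Here μ(1−μ) = 0.93×0.07 = 0.0651, and 0.139 ≥ 0.0651.

No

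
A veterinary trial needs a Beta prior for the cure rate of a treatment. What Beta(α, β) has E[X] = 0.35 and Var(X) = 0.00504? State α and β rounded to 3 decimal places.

α = 15.449, β = 28.690

Write ν = α+β; then α = μν and Var = μ(1−μ)/(ν+1).
ν = μ(1−μ)/Var − 1 = 0.2275/0.00504 − 1 = 44.1389.
α = 0.35·44.1389 = 15.449, β = 0.65·44.1389 = 28.690.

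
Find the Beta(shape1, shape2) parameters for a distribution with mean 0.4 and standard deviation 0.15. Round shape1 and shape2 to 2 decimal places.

σ² = 0.15² = 0.0225.
With s = shape1+shape2, Var = μ(1−μ)/(s+1), so s+1 = (0.4×0.6)/0.0225 = 10.6667 and s = 9.6667.
shape1 = μs = 3.87, shape2 = (1−μ)s = 5.80.

shape1 = 3.87, shape2 = 5.80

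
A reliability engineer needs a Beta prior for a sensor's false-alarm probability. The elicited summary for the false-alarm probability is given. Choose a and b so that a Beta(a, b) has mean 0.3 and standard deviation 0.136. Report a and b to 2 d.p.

Variance = 0.136² = 0.018496. The moment-matching identity a+b = μ(1−μ)/Var − 1 gives
a+b = 0.21/0.018496 − 1 = 10.3538, so a = μ·10.3538 = 3.11 and b = (1−μ)·10.3538 = 7.25.

a = 3.11, b = 7.25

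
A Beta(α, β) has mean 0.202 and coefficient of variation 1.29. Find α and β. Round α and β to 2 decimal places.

α = 0.28, β = 1.10

σ = CV·μ = 1.29×0.202 = 0.26058, so σ² = 0.067902.
s+1 = μ(1−μ)/σ² = 0.161196/0.067902 = 2.3740, so s = α+β = 1.3740.
α = μs = 0.28, β = (1−μ)s = 1.10.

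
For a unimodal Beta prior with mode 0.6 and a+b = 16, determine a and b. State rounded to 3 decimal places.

a = 9.400, b = 6.600

For a,b>1 the mode is (a−1)/(a+b−2), so a = mode·(κ−2)+1 = 0.6×14+1 = 9.400.
And b = (1−mode)·(κ−2)+1 = 0.4×14+1 = 6.600.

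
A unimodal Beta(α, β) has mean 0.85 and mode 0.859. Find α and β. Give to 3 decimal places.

With s = α+β: μ = α/s and mode = (α−1)/(s−2). Eliminating α = μs,
μs − 1 = m(s−2) ⇒ s(μ−m) = 1−2m ⇒ s = -0.718/-0.009 = 79.7778.
So α = μs = 67.811, β = (1−μ)s = 11.967.

α = 67.811, β = 11.967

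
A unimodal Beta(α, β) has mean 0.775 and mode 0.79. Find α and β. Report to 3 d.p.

α = 29.967, β = 8.700

With s = α+β: μ = α/s and mode = (α−1)/(s−2). Eliminating α = μs,
μs − 1 = m(s−2) ⇒ s(μ−m) = 1−2m ⇒ s = -0.58/-0.015 = 38.6667.
So α = μs = 29.967, β = (1−μ)s = 8.700.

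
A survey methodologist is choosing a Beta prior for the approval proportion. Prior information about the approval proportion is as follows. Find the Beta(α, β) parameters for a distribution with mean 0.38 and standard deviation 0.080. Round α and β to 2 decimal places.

α = 13.61, β = 22.20

First σ² = 0.006400. Setting α = μn, β = (1−μ)n with n = α+β,
μ(1−μ)/(n+1) = 0.006400 ⇒ n+1 = 0.2356/0.006400 = 36.8125 ⇒ n = 35.8125.
Hence α = 0.38×35.8125 = 13.61, β = 0.62×35.8125 = 22.20.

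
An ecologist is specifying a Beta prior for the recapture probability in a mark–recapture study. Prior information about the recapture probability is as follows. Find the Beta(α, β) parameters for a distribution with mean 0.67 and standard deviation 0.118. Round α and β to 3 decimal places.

α = 9.969, β = 4.910

σ² = 0.118² = 0.013924.
With s = α+β, Var = μ(1−μ)/(s+1), so s+1 = (0.67×0.33)/0.013924 = 15.8791 and s = 14.8791.
α = μs = 9.969, β = (1−μ)s = 4.910.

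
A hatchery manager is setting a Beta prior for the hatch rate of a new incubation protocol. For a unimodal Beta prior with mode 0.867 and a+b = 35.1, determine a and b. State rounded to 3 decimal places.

For a,b>1 the mode is (a−1)/(a+b−2), so a = mode·(κ−2)+1 = 0.867×33.1+1 = 29.698.
And b = (1−mode)·(κ−2)+1 = 0.133×33.1+1 = 5.402.

a = 29.698, b = 5.402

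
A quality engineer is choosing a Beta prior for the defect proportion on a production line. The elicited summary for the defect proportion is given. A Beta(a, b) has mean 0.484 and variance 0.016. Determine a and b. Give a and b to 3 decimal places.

a = 7.071, b = 7.538

By moment matching, a+b = μ(1−μ)/σ² − 1 = (0.484·0.516)/0.016 − 1 = 15.6090 − 1 = 14.6090.
Since a/(a+b) = μ, a = 0.484·14.6090 = 7.071 and b = 0.516·14.6090 = 7.538.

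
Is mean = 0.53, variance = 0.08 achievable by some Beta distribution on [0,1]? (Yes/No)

A Beta with mean μ has variance μ(1−μ)/(α+β+1) < μ(1−μ).
Here μ(1−μ) = 0.53×0.47 = 0.2491, and 0.08 < 0.2491.

Yes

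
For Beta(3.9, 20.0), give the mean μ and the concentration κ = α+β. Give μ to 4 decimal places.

κ = α+β = 3.9+20.0 = 23.9; μ = α/κ = 3.9/23.9 = 0.1632.

μ = 0.1632, κ = 23.9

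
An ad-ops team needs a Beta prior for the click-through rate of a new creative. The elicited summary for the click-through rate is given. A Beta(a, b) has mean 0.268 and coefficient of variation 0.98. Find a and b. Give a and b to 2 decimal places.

Var = (CV·μ)² = (0.98×0.268)² = 0.068980.
a+b = μ(1−μ)/Var − 1 = 0.196176/0.068980 − 1 = 1.8440.
Thus a = 0.268·1.8440 = 0.49 and b = 0.732·1.8440 = 1.35.

a = 0.49, b = 1.35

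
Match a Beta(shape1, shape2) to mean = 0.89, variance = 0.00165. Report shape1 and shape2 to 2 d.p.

shape1 = 51.92, shape2 = 6.42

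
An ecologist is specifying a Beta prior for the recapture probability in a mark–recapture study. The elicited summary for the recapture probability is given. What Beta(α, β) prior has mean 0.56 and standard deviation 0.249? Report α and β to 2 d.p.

α = 1.67, β = 1.31

Variance = 0.249² = 0.062001. The moment-matching identity α+β = μ(1−μ)/Var − 1 gives
α+β = 0.2464/0.062001 − 1 = 2.9741, so α = μ·2.9741 = 1.67 and β = (1−μ)·2.9741 = 1.31.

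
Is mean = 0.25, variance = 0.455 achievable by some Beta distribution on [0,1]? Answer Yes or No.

For any Beta, Var(X) < E[X]·(1−E[X]).
Here μ(1−μ) = 0.25×0.75 = 0.1875, and 0.455 ≥ 0.1875.

No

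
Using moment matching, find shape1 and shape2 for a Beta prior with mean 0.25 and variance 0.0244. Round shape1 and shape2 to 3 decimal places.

shape1 = 1.671, shape2 = 5.013

Let s = shape1+shape2. The Beta variance is μ(1−μ)/(s+1).
So s+1 = μ(1−μ)/σ² = (0.25×0.75)/0.0244 = 0.1875/0.0244 = 7.6844, giving s = 6.6844.
Then shape1 = μs = 0.25×6.6844 = 1.671 and shape2 = (1−μ)s = 0.75×6.6844 = 5.013.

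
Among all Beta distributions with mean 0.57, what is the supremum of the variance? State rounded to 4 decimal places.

0.2451

For fixed mean μ the Beta variance is μ(1−μ)/(α+β+1), increasing as α+β decreases.
Its least upper bound (not attained) is μ(1−μ) = 0.57·0.43 = 0.2451.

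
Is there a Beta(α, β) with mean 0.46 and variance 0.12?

For any Beta, Var(X) < E[X]·(1−E[X]).
Here μ(1−μ) = 0.46×0.54 = 0.2484, and 0.12 < 0.2484.

Yes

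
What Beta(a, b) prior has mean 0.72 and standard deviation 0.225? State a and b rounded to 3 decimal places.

Variance = 0.225² = 0.050625. The moment-matching identity a+b = μ(1−μ)/Var − 1 gives
a+b = 0.2016/0.050625 − 1 = 2.9822, so a = μ·2.9822 = 2.147 and b = (1−μ)·2.9822 = 0.835.

a = 2.147, b = 0.835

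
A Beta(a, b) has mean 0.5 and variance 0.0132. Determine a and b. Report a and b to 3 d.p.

a = 8.970, b = 8.970

By moment matching, a+b = μ(1−μ)/σ² − 1 = (0.5·0.5)/0.0132 − 1 = 18.9394 − 1 = 17.9394.
Since a/(a+b) = μ, a = 0.5·17.9394 = 8.970 and b = 0.5·17.9394 = 8.970.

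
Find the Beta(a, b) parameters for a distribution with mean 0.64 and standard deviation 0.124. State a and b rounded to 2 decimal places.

a = 8.95, b = 5.03

First σ² = 0.015376. Setting a = μn, b = (1−μ)n with n = a+b,
μ(1−μ)/(n+1) = 0.015376 ⇒ n+1 = 0.2304/0.015376 = 14.9844 ⇒ n = 13.9844.
Hence a = 0.64×13.9844 = 8.95, b = 0.36×13.9844 = 5.03.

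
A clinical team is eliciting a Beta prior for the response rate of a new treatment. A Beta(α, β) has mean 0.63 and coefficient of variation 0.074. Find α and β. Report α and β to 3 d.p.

α = 66.938, β = 39.313

Var = (CV·μ)² = (0.074×0.63)² = 0.002173.
α+β = μ(1−μ)/Var − 1 = 0.2331/0.002173 − 1 = 106.2501.
Thus α = 0.63·106.2501 = 66.938 and β = 0.37·106.2501 = 39.313.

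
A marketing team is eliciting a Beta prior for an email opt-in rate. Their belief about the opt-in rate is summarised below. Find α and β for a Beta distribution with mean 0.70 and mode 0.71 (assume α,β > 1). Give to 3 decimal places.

α = 29.400, β = 12.600

Let s = α+β. Mean gives α = μs = 0.70s; mode gives (α−1)/(s−2) = 0.71.
Substituting: 0.70s − 1 = 0.71(s−2) = 0.71s − 1.42, so -0.01s = -0.42 and s = 42.0000.
Then α = 0.70×42.0000 = 29.400 and β = s−α = 12.600.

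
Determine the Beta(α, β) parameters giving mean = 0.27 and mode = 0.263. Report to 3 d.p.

α = 18.283, β = 49.431

With s = α+β: μ = α/s and mode = (α−1)/(s−2). Eliminating α = μs,
μs − 1 = m(s−2) ⇒ s(μ−m) = 1−2m ⇒ s = 0.474/0.007 = 67.7143.
So α = μs = 18.283, β = (1−μ)s = 49.431.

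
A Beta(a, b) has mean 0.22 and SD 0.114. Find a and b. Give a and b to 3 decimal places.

a = 2.685, b = 9.519

σ² = 0.114² = 0.012996.
With s = a+b, Var = μ(1−μ)/(s+1), so s+1 = (0.22×0.78)/0.012996 = 13.2041 and s = 12.2041.
a = μs = 2.685, b = (1−μ)s = 9.519.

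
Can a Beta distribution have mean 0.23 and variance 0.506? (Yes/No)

For any Beta, Var(X) < E[X]·(1−E[X]).
Here μ(1−μ) = 0.23×0.77 = 0.1771, and 0.506 ≥ 0.1771.

No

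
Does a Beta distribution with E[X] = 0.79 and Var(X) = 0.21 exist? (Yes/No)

A Beta with mean μ has variance μ(1−μ)/(α+β+1) < μ(1−μ).
Here μ(1−μ) = 0.79×0.21 = 0.1659, and 0.21 ≥ 0.1659.

No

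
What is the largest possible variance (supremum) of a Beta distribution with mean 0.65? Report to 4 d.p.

0.2275

For fixed mean μ the Beta variance is μ(1−μ)/(α+β+1), increasing as α+β decreases.
Its least upper bound (not attained) is μ(1−μ) = 0.65·0.35 = 0.2275.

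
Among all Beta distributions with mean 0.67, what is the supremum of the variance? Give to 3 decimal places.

Var = μ(1−μ)/(α+β+1), which approaches μ(1−μ) as α+β → 0.
So the supremum is μ(1−μ) = 0.67×0.33 = 0.221.

0.221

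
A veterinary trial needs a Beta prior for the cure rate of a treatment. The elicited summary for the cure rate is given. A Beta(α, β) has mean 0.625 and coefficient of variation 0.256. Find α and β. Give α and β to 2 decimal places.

σ = CV·μ = 0.256×0.625 = 0.16000, so σ² = 0.025600.
s+1 = μ(1−μ)/σ² = 0.234375/0.025600 = 9.1553, so s = α+β = 8.1553.
α = μs = 5.10, β = (1−μ)s = 3.06.

α = 5.10, β = 3.06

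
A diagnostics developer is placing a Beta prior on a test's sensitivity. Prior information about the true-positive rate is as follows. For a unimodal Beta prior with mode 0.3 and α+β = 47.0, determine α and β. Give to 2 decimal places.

Since the density peak of Beta(α,β) is at (α−1)/(α+β−2),
α = 1 + 0.3(47.0−2) = 14.50 and β = 47.0 − 14.50 = 32.50.

α = 14.50, β = 32.50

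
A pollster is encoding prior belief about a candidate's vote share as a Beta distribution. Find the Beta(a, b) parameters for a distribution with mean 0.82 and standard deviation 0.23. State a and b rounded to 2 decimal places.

Variance = 0.23² = 0.0529. The moment-matching identity a+b = μ(1−μ)/Var − 1 gives
a+b = 0.1476/0.0529 − 1 = 1.7902, so a = μ·1.7902 = 1.47 and b = (1−μ)·1.7902 = 0.32.

a = 1.47, b = 0.32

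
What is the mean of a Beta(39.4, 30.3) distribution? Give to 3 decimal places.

The Beta mean is α/(α+β) = 39.4/(39.4+30.3) = 0.565.

0.565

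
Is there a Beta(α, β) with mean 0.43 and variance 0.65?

No

A Beta with mean μ has variance μ(1−μ)/(α+β+1) < μ(1−μ).
Here μ(1−μ) = 0.43×0.57 = 0.2451, and 0.65 ≥ 0.2451.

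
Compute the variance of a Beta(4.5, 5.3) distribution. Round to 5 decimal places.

0.02299

μ = 4.5/9.8 = 0.459184; Var = μ(1−μ)/(α+β+1) = 0.2483340/10.8 = 0.02299.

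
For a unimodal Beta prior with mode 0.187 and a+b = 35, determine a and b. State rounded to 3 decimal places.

For a,b>1 the mode is (a−1)/(a+b−2), so a = mode·(κ−2)+1 = 0.187×33+1 = 7.171.
And b = (1−mode)·(κ−2)+1 = 0.813×33+1 = 27.829.

a = 7.171, b = 27.829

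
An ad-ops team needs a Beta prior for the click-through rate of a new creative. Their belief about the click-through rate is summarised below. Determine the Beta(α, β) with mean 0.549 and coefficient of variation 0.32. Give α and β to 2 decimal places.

α = 3.86, β = 3.17

σ = CV·μ = 0.32×0.549 = 0.17568, so σ² = 0.030863.
s+1 = μ(1−μ)/σ² = 0.247599/0.030863 = 8.0224, so s = α+β = 7.0224.
α = μs = 3.86, β = (1−μ)s = 3.17.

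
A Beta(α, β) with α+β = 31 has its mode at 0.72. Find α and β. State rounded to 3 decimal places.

α = 21.880, β = 9.120

Since the density peak of Beta(α,β) is at (α−1)/(α+β−2),
α = 1 + 0.72(31−2) = 21.880 and β = 31 − 21.880 = 9.120.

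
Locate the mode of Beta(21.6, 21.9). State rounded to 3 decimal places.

With α,β > 1, mode = (α−1)/(α+β−2) = 20.6/41.5 = 0.496.

0.496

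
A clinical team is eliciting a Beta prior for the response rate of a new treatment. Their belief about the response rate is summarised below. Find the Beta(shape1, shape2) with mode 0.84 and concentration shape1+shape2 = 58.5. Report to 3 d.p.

shape1 = 48.460, shape2 = 10.040

For shape1,shape2>1 the mode is (shape1−1)/(shape1+shape2−2), so shape1 = mode·(κ−2)+1 = 0.84×56.5+1 = 48.460.
And shape2 = (1−mode)·(κ−2)+1 = 0.16×56.5+1 = 10.040.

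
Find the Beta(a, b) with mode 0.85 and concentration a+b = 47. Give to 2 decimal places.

Mode = (a−1)/(κ−2) with κ = a+b, so a−1 = 0.85·45 = 38.25.
a = 39.25; b = κ − a = 7.75.

a = 39.25, b = 7.75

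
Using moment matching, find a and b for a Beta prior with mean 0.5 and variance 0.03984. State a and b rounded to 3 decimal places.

Write ν = a+b; then a = μν and Var = μ(1−μ)/(ν+1).
ν = μ(1−μ)/Var − 1 = 0.25/0.03984 − 1 = 5.2751.
a = 0.5·5.2751 = 2.638, b = 0.5·5.2751 = 2.638.

a = 2.638, b = 2.638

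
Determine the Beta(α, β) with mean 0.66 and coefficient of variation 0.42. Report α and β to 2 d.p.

σ = CV·μ = 0.42×0.66 = 0.27720, so σ² = 0.076840.
s+1 = μ(1−μ)/σ² = 0.2244/0.076840 = 2.9204, so s = α+β = 1.9204.
α = μs = 1.27, β = (1−μ)s = 0.65.

α = 1.27, β = 0.65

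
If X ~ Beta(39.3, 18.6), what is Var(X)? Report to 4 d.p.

Var = αβ/[(α+β)²(α+β+1)] = (39.3×18.6)/(57.9²×58.9) = 730.98/197456.949 = 0.0037.

0.0037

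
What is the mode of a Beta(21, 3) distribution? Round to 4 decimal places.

With α,β > 1, mode = (α−1)/(α+β−2) = 20/22 = 0.9091.

0.9091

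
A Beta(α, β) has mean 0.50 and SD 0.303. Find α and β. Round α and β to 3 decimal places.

σ² = 0.303² = 0.091809.
With s = α+β, Var = μ(1−μ)/(s+1), so s+1 = (0.50×0.50)/0.091809 = 2.7230 and s = 1.7230.
α = μs = 0.862, β = (1−μ)s = 0.862.

α = 0.862, β = 0.862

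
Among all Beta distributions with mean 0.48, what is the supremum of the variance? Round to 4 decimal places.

0.2496

For fixed mean μ the Beta variance is μ(1−μ)/(α+β+1), increasing as α+β decreases.
Its least upper bound (not attained) is μ(1−μ) = 0.48·0.52 = 0.2496.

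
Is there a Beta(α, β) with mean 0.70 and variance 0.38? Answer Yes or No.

A Beta with mean μ has variance μ(1−μ)/(α+β+1) < μ(1−μ).
Here μ(1−μ) = 0.70×0.30 = 0.2100, and 0.38 ≥ 0.2100.

No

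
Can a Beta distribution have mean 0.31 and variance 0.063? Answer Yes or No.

Yes

A Beta with mean μ has variance μ(1−μ)/(α+β+1) < μ(1−μ).
Here μ(1−μ) = 0.31×0.69 = 0.2139, and 0.063 < 0.2139.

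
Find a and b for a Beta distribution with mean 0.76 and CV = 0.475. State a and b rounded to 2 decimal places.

a = 0.30, b = 0.10

Var = (CV·μ)² = (0.475×0.76)² = 0.130321.
a+b = μ(1−μ)/Var − 1 = 0.1824/0.130321 − 1 = 0.3996.
Thus a = 0.76·0.3996 = 0.30 and b = 0.24·0.3996 = 0.10.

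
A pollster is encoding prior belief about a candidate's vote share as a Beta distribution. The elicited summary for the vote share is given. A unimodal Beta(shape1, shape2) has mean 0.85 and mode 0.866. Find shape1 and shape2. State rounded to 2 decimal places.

With s = shape1+shape2: μ = shape1/s and mode = (shape1−1)/(s−2). Eliminating shape1 = μs,
μs − 1 = m(s−2) ⇒ s(μ−m) = 1−2m ⇒ s = -0.732/-0.016 = 45.7500.
So shape1 = μs = 38.89, shape2 = (1−μ)s = 6.86.

shape1 = 38.89, shape2 = 6.86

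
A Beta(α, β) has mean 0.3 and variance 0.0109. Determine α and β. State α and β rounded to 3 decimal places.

By moment matching, α+β = μ(1−μ)/σ² − 1 = (0.3·0.7)/0.0109 − 1 = 19.2661 − 1 = 18.2661.
Since α/(α+β) = μ, α = 0.3·18.2661 = 5.480 and β = 0.7·18.2661 = 12.786.

α = 5.480, β = 12.786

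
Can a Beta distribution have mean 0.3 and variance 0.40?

No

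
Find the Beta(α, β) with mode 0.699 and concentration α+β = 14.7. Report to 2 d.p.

For α,β>1 the mode is (α−1)/(α+β−2), so α = mode·(κ−2)+1 = 0.699×12.7+1 = 9.88.
And β = (1−mode)·(κ−2)+1 = 0.301×12.7+1 = 4.82.

α = 9.88, β = 4.82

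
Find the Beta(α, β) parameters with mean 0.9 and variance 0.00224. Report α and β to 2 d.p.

Write ν = α+β; then α = μν and Var = μ(1−μ)/(ν+1).
ν = μ(1−μ)/Var − 1 = 0.09/0.00224 − 1 = 39.1786.
α = 0.9·39.1786 = 35.26, β = 0.1·39.1786 = 3.92.

α = 35.26, β = 3.92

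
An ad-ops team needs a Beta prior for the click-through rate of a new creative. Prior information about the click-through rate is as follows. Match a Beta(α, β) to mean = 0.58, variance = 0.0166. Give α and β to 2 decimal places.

By moment matching, α+β = μ(1−μ)/σ² − 1 = (0.58·0.42)/0.0166 − 1 = 14.6747 − 1 = 13.6747.
Since α/(α+β) = μ, α = 0.58·13.6747 = 7.93 and β = 0.42·13.6747 = 5.74.

α = 7.93, β = 5.74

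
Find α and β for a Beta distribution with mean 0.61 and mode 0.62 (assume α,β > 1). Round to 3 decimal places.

α = 14.640, β = 9.360

With s = α+β: μ = α/s and mode = (α−1)/(s−2). Eliminating α = μs,
μs − 1 = m(s−2) ⇒ s(μ−m) = 1−2m ⇒ s = -0.24/-0.01 = 24.0000.
So α = μs = 14.640, β = (1−μ)s = 9.360.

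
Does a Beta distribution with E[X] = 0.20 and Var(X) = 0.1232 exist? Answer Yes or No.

Yes

A Beta with mean μ has variance μ(1−μ)/(α+β+1) < μ(1−μ).
Here μ(1−μ) = 0.20×0.80 = 0.1600, and 0.1232 < 0.1600.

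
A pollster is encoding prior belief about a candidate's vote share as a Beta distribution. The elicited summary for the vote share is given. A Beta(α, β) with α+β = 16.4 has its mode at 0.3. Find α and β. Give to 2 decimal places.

α = 5.32, β = 11.08

Mode = (α−1)/(κ−2) with κ = α+β, so α−1 = 0.3·14.4 = 4.32.
α = 5.32; β = κ − α = 11.08.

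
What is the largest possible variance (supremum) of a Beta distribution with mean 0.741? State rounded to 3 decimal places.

For fixed mean μ the Beta variance is μ(1−μ)/(α+β+1), increasing as α+β decreases.
Its least upper bound (not attained) is μ(1−μ) = 0.741·0.259 = 0.192.

0.192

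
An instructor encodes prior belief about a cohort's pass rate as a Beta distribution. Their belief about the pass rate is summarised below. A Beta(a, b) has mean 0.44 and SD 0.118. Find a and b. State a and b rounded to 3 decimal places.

a = 7.346, b = 9.350

Variance = 0.118² = 0.013924. The moment-matching identity a+b = μ(1−μ)/Var − 1 gives
a+b = 0.2464/0.013924 − 1 = 16.6961, so a = μ·16.6961 = 7.346 and b = (1−μ)·16.6961 = 9.350.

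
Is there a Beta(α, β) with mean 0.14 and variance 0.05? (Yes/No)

Yes

For any Beta, Var(X) < E[X]·(1−E[X]).
Here μ(1−μ) = 0.14×0.86 = 0.1204, and 0.05 < 0.1204.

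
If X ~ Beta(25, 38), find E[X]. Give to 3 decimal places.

The Beta mean is α/(α+β) = 25/(25+38) = 0.397.

0.397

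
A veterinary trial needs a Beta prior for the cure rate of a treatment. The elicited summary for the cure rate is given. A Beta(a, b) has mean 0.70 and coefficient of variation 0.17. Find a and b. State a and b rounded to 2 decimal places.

a = 9.68, b = 4.15

Var = (CV·μ)² = (0.17×0.70)² = 0.014161.
a+b = μ(1−μ)/Var − 1 = 0.2100/0.014161 − 1 = 13.8295.
Thus a = 0.70·13.8295 = 9.68 and b = 0.30·13.8295 = 4.15.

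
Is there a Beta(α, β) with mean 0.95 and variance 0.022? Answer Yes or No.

For any Beta, Var(X) < E[X]·(1−E[X]).
Here μ(1−μ) = 0.95×0.05 = 0.0475, and 0.022 < 0.0475.

Yes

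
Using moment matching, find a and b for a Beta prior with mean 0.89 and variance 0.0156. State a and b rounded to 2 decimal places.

a = 4.70, b = 0.58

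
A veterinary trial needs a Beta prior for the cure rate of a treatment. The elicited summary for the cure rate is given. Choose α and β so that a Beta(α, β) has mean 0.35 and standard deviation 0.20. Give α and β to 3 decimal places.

Variance = 0.20² = 0.0400. The moment-matching identity α+β = μ(1−μ)/Var − 1 gives
α+β = 0.2275/0.0400 − 1 = 4.6875, so α = μ·4.6875 = 1.641 and β = (1−μ)·4.6875 = 3.047.

α = 1.641, β = 3.047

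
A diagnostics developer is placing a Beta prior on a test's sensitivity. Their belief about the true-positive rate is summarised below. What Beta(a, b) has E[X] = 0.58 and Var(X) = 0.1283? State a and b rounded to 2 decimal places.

Write ν = a+b; then a = μν and Var = μ(1−μ)/(ν+1).
ν = μ(1−μ)/Var − 1 = 0.2436/0.1283 − 1 = 0.8987.
a = 0.58·0.8987 = 0.52, b = 0.42·0.8987 = 0.38.

a = 0.52, b = 0.38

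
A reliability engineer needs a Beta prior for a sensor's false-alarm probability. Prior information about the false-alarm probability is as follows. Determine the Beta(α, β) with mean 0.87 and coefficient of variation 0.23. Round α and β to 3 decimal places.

α = 1.587, β = 0.237

Var = (CV·μ)² = (0.23×0.87)² = 0.040040.
α+β = μ(1−μ)/Var − 1 = 0.1131/0.040040 − 1 = 1.8247.
Thus α = 0.87·1.8247 = 1.587 and β = 0.13·1.8247 = 0.237.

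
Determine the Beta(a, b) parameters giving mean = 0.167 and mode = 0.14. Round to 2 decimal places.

a = 4.45, b = 22.21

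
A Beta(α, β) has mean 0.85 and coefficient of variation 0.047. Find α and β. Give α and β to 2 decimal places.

α = 67.05, β = 11.83

Var = (CV·μ)² = (0.047×0.85)² = 0.001596.
α+β = μ(1−μ)/Var − 1 = 0.1275/0.001596 − 1 = 78.8871.
Thus α = 0.85·78.8871 = 67.05 and β = 0.15·78.8871 = 11.83.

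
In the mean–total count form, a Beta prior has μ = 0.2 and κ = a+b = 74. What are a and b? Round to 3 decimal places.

a = μκ = 0.2×74 = 14.800 and b = (1−μ)κ = 0.8×74 = 59.200.

a = 14.800, b = 59.200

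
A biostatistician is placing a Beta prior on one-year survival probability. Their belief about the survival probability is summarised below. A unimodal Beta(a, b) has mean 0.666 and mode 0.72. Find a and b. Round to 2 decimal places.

a = 5.43, b = 2.72

With s = a+b: μ = a/s and mode = (a−1)/(s−2). Eliminating a = μs,
μs − 1 = m(s−2) ⇒ s(μ−m) = 1−2m ⇒ s = -0.44/-0.054 = 8.1481.
So a = μs = 5.43, b = (1−μ)s = 2.72.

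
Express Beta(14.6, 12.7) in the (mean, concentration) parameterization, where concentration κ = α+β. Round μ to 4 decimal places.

κ = α+β = 14.6+12.7 = 27.3; μ = α/κ = 14.6/27.3 = 0.5348.

μ = 0.5348, κ = 27.3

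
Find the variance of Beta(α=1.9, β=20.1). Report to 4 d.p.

α+β = 22.0 and αβ = 38.19, so Var = αβ/[(α+β)²(α+β+1)] = 38.19/11132.000 = 0.0034.

0.0034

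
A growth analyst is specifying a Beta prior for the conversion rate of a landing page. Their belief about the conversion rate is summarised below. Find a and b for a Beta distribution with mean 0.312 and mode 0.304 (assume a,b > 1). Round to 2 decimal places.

a = 15.29, b = 33.71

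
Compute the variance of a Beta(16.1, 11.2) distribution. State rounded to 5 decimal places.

Var = αβ/[(α+β)²(α+β+1)] = (16.1×11.2)/(27.3²×28.3) = 180.32/21091.707 = 0.00855.

0.00855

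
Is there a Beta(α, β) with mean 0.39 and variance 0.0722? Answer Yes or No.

Yes

For any Beta, Var(X) < E[X]·(1−E[X]).
Here μ(1−μ) = 0.39×0.61 = 0.2379, and 0.0722 < 0.2379.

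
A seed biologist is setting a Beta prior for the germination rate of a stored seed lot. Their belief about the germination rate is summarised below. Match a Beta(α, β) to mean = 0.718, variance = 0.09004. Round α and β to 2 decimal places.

Write ν = α+β; then α = μν and Var = μ(1−μ)/(ν+1).
ν = μ(1−μ)/Var − 1 = 0.202476/0.09004 − 1 = 1.2487.
α = 0.718·1.2487 = 0.90, β = 0.282·1.2487 = 0.35.

α = 0.90, β = 0.35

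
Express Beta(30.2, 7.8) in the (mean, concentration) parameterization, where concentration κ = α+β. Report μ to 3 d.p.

μ = 0.795, κ = 38.0

κ = α+β = 30.2+7.8 = 38.0; μ = α/κ = 30.2/38.0 = 0.795.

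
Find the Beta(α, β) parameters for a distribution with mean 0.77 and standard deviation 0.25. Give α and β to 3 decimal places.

α = 1.412, β = 0.422

First σ² = 0.0625. Setting α = μn, β = (1−μ)n with n = α+β,
μ(1−μ)/(n+1) = 0.0625 ⇒ n+1 = 0.1771/0.0625 = 2.8336 ⇒ n = 1.8336.
Hence α = 0.77×1.8336 = 1.412, β = 0.23×1.8336 = 0.422.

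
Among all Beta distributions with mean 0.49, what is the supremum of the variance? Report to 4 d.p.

Var = μ(1−μ)/(α+β+1), which approaches μ(1−μ) as α+β → 0.
So the supremum is μ(1−μ) = 0.49×0.51 = 0.2499.

0.2499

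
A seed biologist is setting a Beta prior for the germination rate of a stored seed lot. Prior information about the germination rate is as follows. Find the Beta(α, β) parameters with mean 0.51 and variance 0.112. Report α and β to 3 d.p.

Write ν = α+β; then α = μν and Var = μ(1−μ)/(ν+1).
ν = μ(1−μ)/Var − 1 = 0.2499/0.112 − 1 = 1.2313.
α = 0.51·1.2313 = 0.628, β = 0.49·1.2313 = 0.603.

α = 0.628, β = 0.603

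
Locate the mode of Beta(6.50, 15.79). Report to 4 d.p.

With α,β > 1, mode = (α−1)/(α+β−2) = 5.50/20.29 = 0.2711.

0.2711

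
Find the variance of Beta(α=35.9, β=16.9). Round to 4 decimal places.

Var = αβ/[(α+β)²(α+β+1)] = (35.9×16.9)/(52.8²×53.8) = 606.71/149985.792 = 0.0040.

0.0040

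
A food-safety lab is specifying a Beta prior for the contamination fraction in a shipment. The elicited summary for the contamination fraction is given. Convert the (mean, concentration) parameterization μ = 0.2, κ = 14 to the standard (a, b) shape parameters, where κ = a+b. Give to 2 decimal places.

a = μκ = 0.2×14 = 2.80 and b = (1−μ)κ = 0.8×14 = 11.20.

a = 2.80, b = 11.20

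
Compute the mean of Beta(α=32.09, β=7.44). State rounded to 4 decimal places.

The Beta mean is α/(α+β) = 32.09/(32.09+7.44) = 0.8118.

0.8118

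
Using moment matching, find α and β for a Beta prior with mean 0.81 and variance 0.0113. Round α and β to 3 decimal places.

α = 10.222, β = 2.398

Write ν = α+β; then α = μν and Var = μ(1−μ)/(ν+1).
ν = μ(1−μ)/Var − 1 = 0.1539/0.0113 − 1 = 12.6195.
α = 0.81·12.6195 = 10.222, β = 0.19·12.6195 = 2.398.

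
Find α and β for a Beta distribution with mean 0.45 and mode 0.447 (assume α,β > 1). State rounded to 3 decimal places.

α = 15.900, β = 19.433

Let s = α+β. Mean gives α = μs = 0.45s; mode gives (α−1)/(s−2) = 0.447.
Substituting: 0.45s − 1 = 0.447(s−2) = 0.447s − 0.894, so 0.003s = 0.106 and s = 35.3333.
Then α = 0.45×35.3333 = 15.900 and β = s−α = 19.433.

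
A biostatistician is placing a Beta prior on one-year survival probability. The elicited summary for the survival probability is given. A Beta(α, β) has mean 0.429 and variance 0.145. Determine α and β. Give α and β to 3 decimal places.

α = 0.296, β = 0.394

By moment matching, α+β = μ(1−μ)/σ² − 1 = (0.429·0.571)/0.145 − 1 = 1.6894 − 1 = 0.6894.
Since α/(α+β) = μ, α = 0.429·0.6894 = 0.296 and β = 0.571·0.6894 = 0.394.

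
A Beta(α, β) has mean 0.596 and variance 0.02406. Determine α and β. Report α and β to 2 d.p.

By moment matching, α+β = μ(1−μ)/σ² − 1 = (0.596·0.404)/0.02406 − 1 = 10.0076 − 1 = 9.0076.
Since α/(α+β) = μ, α = 0.596·9.0076 = 5.37 and β = 0.404·9.0076 = 3.64.

α = 5.37, β = 3.64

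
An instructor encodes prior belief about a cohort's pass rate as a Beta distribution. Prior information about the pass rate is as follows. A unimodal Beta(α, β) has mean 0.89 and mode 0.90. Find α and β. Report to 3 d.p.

α = 71.200, β = 8.800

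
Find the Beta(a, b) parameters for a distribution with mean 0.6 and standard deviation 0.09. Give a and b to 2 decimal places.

a = 17.18, b = 11.45

First σ² = 0.0081. Setting a = μn, b = (1−μ)n with n = a+b,
μ(1−μ)/(n+1) = 0.0081 ⇒ n+1 = 0.24/0.0081 = 29.6296 ⇒ n = 28.6296.
Hence a = 0.6×28.6296 = 17.18, b = 0.4×28.6296 = 11.45.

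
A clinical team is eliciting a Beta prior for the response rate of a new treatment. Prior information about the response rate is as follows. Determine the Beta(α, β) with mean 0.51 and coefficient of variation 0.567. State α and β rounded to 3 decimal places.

Var = (CV·μ)² = (0.567×0.51)² = 0.083619.
α+β = μ(1−μ)/Var − 1 = 0.2499/0.083619 − 1 = 1.9885.
Thus α = 0.51·1.9885 = 1.014 and β = 0.49·1.9885 = 0.974.

α = 1.014, β = 0.974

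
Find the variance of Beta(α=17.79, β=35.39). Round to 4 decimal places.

0.0041

Var = αβ/[(α+β)²(α+β+1)] = (17.79×35.39)/(53.18²×54.18) = 629.5881/153227.129832 = 0.0041.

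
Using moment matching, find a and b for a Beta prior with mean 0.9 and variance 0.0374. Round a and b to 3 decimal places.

Let s = a+b. The Beta variance is μ(1−μ)/(s+1).
So s+1 = μ(1−μ)/σ² = (0.9×0.1)/0.0374 = 0.09/0.0374 = 2.4064, giving s = 1.4064.
Then a = μs = 0.9×1.4064 = 1.266 and b = (1−μ)s = 0.1×1.4064 = 0.141.

a = 1.266, b = 0.141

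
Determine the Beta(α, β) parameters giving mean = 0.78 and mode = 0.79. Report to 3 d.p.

With s = α+β: μ = α/s and mode = (α−1)/(s−2). Eliminating α = μs,
μs − 1 = m(s−2) ⇒ s(μ−m) = 1−2m ⇒ s = -0.58/-0.01 = 58.0000.
So α = μs = 45.240, β = (1−μ)s = 12.760.

α = 45.240, β = 12.760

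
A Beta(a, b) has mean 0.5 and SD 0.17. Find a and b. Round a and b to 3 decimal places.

a = 3.825, b = 3.825

σ² = 0.17² = 0.0289.
With s = a+b, Var = μ(1−μ)/(s+1), so s+1 = (0.5×0.5)/0.0289 = 8.6505 and s = 7.6505.
a = μs = 3.825, b = (1−μ)s = 3.825.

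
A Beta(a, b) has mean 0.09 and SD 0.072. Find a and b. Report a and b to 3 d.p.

σ² = 0.072² = 0.005184.
With s = a+b, Var = μ(1−μ)/(s+1), so s+1 = (0.09×0.91)/0.005184 = 15.7986 and s = 14.7986.
a = μs = 1.332, b = (1−μ)s = 13.467.

a = 1.332, b = 13.467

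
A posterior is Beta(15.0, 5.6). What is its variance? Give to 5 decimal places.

0.00916

α+β = 20.6 and αβ = 84.00, so Var = αβ/[(α+β)²(α+β+1)] = 84.00/9166.176 = 0.00916.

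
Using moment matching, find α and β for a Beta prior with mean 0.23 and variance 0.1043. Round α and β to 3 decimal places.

α = 0.161, β = 0.537

Write ν = α+β; then α = μν and Var = μ(1−μ)/(ν+1).
ν = μ(1−μ)/Var − 1 = 0.1771/0.1043 − 1 = 0.6980.
α = 0.23·0.6980 = 0.161, β = 0.77·0.6980 = 0.537.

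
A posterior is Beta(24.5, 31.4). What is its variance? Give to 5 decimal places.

0.00433

α+β = 55.9 and αβ = 769.30, so Var = αβ/[(α+β)²(α+β+1)] = 769.30/177801.689 = 0.00433.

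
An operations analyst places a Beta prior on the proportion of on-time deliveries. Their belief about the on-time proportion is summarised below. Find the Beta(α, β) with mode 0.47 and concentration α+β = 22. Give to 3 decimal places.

α = 10.400, β = 11.600

Since the density peak of Beta(α,β) is at (α−1)/(α+β−2),
α = 1 + 0.47(22−2) = 10.400 and β = 22 − 10.400 = 11.600.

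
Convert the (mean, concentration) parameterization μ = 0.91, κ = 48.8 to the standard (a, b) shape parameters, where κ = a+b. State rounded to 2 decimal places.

a = 44.41, b = 4.39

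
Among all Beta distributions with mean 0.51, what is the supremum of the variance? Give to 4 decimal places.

0.2499

For fixed mean μ the Beta variance is μ(1−μ)/(α+β+1), increasing as α+β decreases.
Its least upper bound (not attained) is μ(1−μ) = 0.51·0.49 = 0.2499.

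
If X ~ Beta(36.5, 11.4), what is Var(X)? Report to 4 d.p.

0.0037

μ = 36.5/47.9 = 0.762004; Var = μ(1−μ)/(α+β+1) = 0.1813538/48.9 = 0.0037.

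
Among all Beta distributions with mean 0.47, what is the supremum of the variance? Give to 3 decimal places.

0.249

For fixed mean μ the Beta variance is μ(1−μ)/(α+β+1), increasing as α+β decreases.
Its least upper bound (not attained) is μ(1−μ) = 0.47·0.53 = 0.249.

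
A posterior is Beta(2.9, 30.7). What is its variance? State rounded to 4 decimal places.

Var = αβ/[(α+β)²(α+β+1)] = (2.9×30.7)/(33.6²×34.6) = 89.03/39062.016 = 0.0023.

0.0023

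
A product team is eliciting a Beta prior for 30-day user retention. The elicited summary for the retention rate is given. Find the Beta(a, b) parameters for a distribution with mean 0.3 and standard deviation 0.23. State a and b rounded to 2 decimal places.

Variance = 0.23² = 0.0529. The moment-matching identity a+b = μ(1−μ)/Var − 1 gives
a+b = 0.21/0.0529 − 1 = 2.9698, so a = μ·2.9698 = 0.89 and b = (1−μ)·2.9698 = 2.08.

a = 0.89, b = 2.08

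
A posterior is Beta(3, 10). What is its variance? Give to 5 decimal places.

Var = αβ/[(α+β)²(α+β+1)] = (3×10)/(13²×14) = 30/2366 = 0.01268.

0.01268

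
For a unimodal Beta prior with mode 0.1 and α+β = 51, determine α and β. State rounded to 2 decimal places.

α = 5.90, β = 45.10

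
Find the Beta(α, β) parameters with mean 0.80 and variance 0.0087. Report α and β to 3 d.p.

α = 13.913, β = 3.478

By moment matching, α+β = μ(1−μ)/σ² − 1 = (0.80·0.20)/0.0087 − 1 = 18.3908 − 1 = 17.3908.
Since α/(α+β) = μ, α = 0.80·17.3908 = 13.913 and β = 0.20·17.3908 = 3.478.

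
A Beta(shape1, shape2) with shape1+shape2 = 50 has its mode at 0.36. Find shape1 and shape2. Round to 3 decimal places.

shape1 = 18.280, shape2 = 31.720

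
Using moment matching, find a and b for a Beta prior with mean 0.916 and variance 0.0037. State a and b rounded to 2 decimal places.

a = 18.13, b = 1.66

Let s = a+b. The Beta variance is μ(1−μ)/(s+1).
So s+1 = μ(1−μ)/σ² = (0.916×0.084)/0.0037 = 0.076944/0.0037 = 20.7957, giving s = 19.7957.
Then a = μs = 0.916×19.7957 = 18.13 and b = (1−μ)s = 0.084×19.7957 = 1.66.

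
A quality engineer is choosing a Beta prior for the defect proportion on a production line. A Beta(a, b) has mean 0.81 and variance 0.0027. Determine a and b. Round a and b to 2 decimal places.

Write ν = a+b; then a = μν and Var = μ(1−μ)/(ν+1).
ν = μ(1−μ)/Var − 1 = 0.1539/0.0027 − 1 = 56.0000.
a = 0.81·56.0000 = 45.36, b = 0.19·56.0000 = 10.64.

a = 45.36, b = 10.64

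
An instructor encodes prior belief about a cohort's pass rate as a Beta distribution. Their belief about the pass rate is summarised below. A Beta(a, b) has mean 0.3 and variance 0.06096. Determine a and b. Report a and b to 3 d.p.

a = 0.733, b = 1.711

By moment matching, a+b = μ(1−μ)/σ² − 1 = (0.3·0.7)/0.06096 − 1 = 3.4449 − 1 = 2.4449.
Since a/(a+b) = μ, a = 0.3·2.4449 = 0.733 and b = 0.7·2.4449 = 1.711.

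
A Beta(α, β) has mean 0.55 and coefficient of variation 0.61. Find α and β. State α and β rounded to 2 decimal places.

α = 0.66, β = 0.54

σ = CV·μ = 0.61×0.55 = 0.33550, so σ² = 0.112560.
s+1 = μ(1−μ)/σ² = 0.2475/0.112560 = 2.1988, so s = α+β = 1.1988.
α = μs = 0.66, β = (1−μ)s = 0.54.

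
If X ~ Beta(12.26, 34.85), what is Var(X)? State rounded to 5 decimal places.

Var = αβ/[(α+β)²(α+β+1)] = (12.26×34.85)/(47.11²×48.11) = 427.2610/106773.029531 = 0.00400.

0.00400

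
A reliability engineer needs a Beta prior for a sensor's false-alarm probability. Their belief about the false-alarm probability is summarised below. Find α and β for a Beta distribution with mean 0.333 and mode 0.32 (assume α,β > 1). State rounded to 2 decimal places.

α = 9.22, β = 18.47

Let s = α+β. Mean gives α = μs = 0.333s; mode gives (α−1)/(s−2) = 0.32.
Substituting: 0.333s − 1 = 0.32(s−2) = 0.32s − 0.64, so 0.013s = 0.36 and s = 27.6923.
Then α = 0.333×27.6923 = 9.22 and β = s−α = 18.47.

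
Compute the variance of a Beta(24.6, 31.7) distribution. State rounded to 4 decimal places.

0.0043

μ = 24.6/56.3 = 0.436945; Var = μ(1−μ)/(α+β+1) = 0.2460241/57.3 = 0.0043.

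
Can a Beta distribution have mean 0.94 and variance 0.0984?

No

A Beta with mean μ has variance μ(1−μ)/(α+β+1) < μ(1−μ).
Here μ(1−μ) = 0.94×0.06 = 0.0564, and 0.0984 ≥ 0.0564.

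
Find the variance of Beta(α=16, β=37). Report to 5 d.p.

0.00390

Var = αβ/[(α+β)²(α+β+1)] = (16×37)/(53²×54) = 592/151686 = 0.00390.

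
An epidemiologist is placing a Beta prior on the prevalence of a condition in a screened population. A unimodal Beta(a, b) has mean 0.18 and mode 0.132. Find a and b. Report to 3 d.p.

a = 2.760, b = 12.573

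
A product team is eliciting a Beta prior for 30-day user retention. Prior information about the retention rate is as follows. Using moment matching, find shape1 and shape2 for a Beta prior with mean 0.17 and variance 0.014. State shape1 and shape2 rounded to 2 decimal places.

Write ν = shape1+shape2; then shape1 = μν and Var = μ(1−μ)/(ν+1).
ν = μ(1−μ)/Var − 1 = 0.1411/0.014 − 1 = 9.0786.
shape1 = 0.17·9.0786 = 1.54, shape2 = 0.83·9.0786 = 7.54.

shape1 = 1.54, shape2 = 7.54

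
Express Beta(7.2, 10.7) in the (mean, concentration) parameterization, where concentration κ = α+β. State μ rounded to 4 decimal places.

μ = 0.4022, κ = 17.9

κ = α+β = 7.2+10.7 = 17.9; μ = α/κ = 7.2/17.9 = 0.4022.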